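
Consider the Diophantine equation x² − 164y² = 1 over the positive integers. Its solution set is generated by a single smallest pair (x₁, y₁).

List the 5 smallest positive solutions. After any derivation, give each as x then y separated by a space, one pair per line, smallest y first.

√164 → a₀=12, period (1,4,6,4,1,24); ℓ=6 even so k=5
a_0=12:  p_0=12·1+0=12,  q_0=12·0+1=1
a_1=1:  p_1=1·12+1=13,  q_1=1·1+0=1
a_2=4:  p_2=4·13+12=64,  q_2=4·1+1=5
a_3=6:  p_3=6·64+13=397,  q_3=6·5+1=31
a_4=4:  p_4=4·397+64=1652,  q_4=4·31+5=129
a_5=1:  p_5=1·1652+397=2049,  q_5=1·129+31=160
fundamental: x₁=2049, y₁=160  (since 4198401 − 164·25600 = 1)
k=2:  x_2 = 2049·2049+164·160·160 = 8396801,  y_2 = 2049·160+160·2049 = 655680
k=3:  x_3 = 2049·8396801+164·160·655680 = 34410088449,  y_3 = 2049·655680+160·8396801 = 2686976480
k=4:  x_4 = 2049·34410088449+164·160·2686976480 = 141012534067201,  y_4 = 2049·2686976480+160·34410088449 = 11011228959360
k=5:  x_5 = 2049·141012534067201+164·160·11011228959360 = 577869330197301249,  y_5 = 2049·11011228959360+160·141012534067201 = 45124013588480800

2049 160
8396801 655680
34410088449 2686976480
141012534067201 11011228959360
577869330197301249 45124013588480800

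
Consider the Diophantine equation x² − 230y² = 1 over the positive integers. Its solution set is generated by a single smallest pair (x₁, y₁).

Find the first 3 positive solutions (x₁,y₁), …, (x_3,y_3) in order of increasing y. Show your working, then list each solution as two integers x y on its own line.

[15; 6,30] for √230; ℓ=2 ⇒ convergent index 1
a_0=15:  p_0=15·1+0=15,  q_0=15·0+1=1
a_1=6:  p_1=6·15+1=91,  q_1=6·1+0=6
→ (91, 6).  Check: 91²=8281, 230·6²=8280, difference 1.
(91+6√230)^2 = 16561 + 1092√230
(91+6√230)^3 = 3014011 + 198738√230

91 6
16561 1092
3014011 198738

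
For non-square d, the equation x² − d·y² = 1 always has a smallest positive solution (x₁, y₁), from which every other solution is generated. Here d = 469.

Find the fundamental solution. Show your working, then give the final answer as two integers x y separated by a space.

137215 6336

d=469: √d = [21; 1,1,1,10,6,10,1,1,1,42] (ℓ=10, even), read p_9/q_9
k=0  a_k=21  p_k/q_k = 21/1
k=1  a_k=1  p_k/q_k = 22/1
k=2  a_k=1  p_k/q_k = 43/2
k=3  a_k=1  p_k/q_k = 65/3
k=4  a_k=10  p_k/q_k = 693/32
k=5  a_k=6  p_k/q_k = 4223/195
k=6  a_k=10  p_k/q_k = 42923/1982
k=7  a_k=1  p_k/q_k = 47146/2177
k=8  a_k=1  p_k/q_k = 90069/4159
k=9  a_k=1  p_k/q_k = 137215/6336
→ (137215, 6336).  Check: 137215²=18827956225, 469·6336²=18827956224, difference 1.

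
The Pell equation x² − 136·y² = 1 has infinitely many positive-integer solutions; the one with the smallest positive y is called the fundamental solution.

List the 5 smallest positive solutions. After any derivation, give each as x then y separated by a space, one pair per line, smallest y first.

[11; 1,1,1,22] for √136; ℓ=4 ⇒ convergent index 3
a_0=11:  p_0=11·1+0=11,  q_0=11·0+1=1
a_1=1:  p_1=1·11+1=12,  q_1=1·1+0=1
a_2=1:  p_2=1·12+11=23,  q_2=1·1+1=2
a_3=1:  p_3=1·23+12=35,  q_3=1·2+1=3
→ (35, 3).  Check: 35²=1225, 136·3²=1224, difference 1.
n=2: (35,3)∘(35,3) = (35·35+136·3·3, 35·3+3·35) = (2449,210)
n=3: (2449,210)∘(35,3) = (35·2449+136·3·210, 35·210+3·2449) = (171395,14697)
n=4: (171395,14697)∘(35,3) = (35·171395+136·3·14697, 35·14697+3·171395) = (11995201,1028580)
n=5: (11995201,1028580)∘(35,3) = (35·11995201+136·3·1028580, 35·1028580+3·11995201) = (839492675,71985903)

35 3
2449 210
171395 14697
11995201 1028580
839492675 71985903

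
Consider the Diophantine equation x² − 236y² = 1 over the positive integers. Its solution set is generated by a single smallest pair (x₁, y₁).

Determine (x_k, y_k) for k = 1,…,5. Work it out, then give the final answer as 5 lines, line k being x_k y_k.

√236 = [15; 2,1,3,5,1,6,1,5,3,1,2,30, …], period ℓ=12 (even) → k=11
k=0  a_k=15  p_k/q_k = 15/1
k=1  a_k=2  p_k/q_k = 31/2
…
k=3  a_k=3  p_k/q_k = 169/11
k=4  a_k=5  p_k/q_k = 891/58
…
k=8  a_k=5  p_k/q_k = 48806/3177
k=9  a_k=3  p_k/q_k = 154729/10072
k=10  a_k=1  p_k/q_k = 203535/13249
k=11  a_k=2  p_k/q_k = 561799/36570
→ (561799, 36570).  Check: 561799²=315618116401, 236·36570²=315618116400, difference 1.
(561799+36570√236)^2 = 631236232801 + 41089978860√236
(561799+36570√236)^3 = 709255768702176199 + 46168618067101710√236
(561799+36570√236)^4 = 796918363201596536611201 + 51874966922918257173720√236
(561799+36570√236)^5 = 895415879055878209574570044999 + 58286609084610939305810342850√236

561799 36570
631236232801 41089978860
709255768702176199 46168618067101710
796918363201596536611201 51874966922918257173720
895415879055878209574570044999 58286609084610939305810342850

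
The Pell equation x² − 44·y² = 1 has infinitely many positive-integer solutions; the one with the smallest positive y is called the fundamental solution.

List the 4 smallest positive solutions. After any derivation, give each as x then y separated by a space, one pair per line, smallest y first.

√44 → a₀=6, period (1,1,1,2,1,1,1,12); ℓ=8 even so k=7
i=0: a=6 ⇒ p=6, q=1
…
i=2: a=1 ⇒ p=13, q=2
…
i=6: a=1 ⇒ p=126, q=19
i=7: a=1 ⇒ p=199, q=30
(x₁, y₁) = (199, 30);  199² − 44·30² = 1 ✓
n=2: (199,30)∘(199,30) = (199·199+44·30·30, 199·30+30·199) = (79201,11940)
n=3: (79201,11940)∘(199,30) = (199·79201+44·30·11940, 199·11940+30·79201) = (31521799,4752090)
n=4: (31521799,4752090)∘(199,30) = (199·31521799+44·30·4752090, 199·4752090+30·31521799) = (12545596801,1891319880)

199 30
79201 11940
31521799 4752090
12545596801 1891319880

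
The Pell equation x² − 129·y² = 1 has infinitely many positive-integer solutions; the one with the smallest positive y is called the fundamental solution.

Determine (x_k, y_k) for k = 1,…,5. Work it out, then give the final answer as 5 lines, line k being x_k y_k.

16855 1484
568182049 50025640
19153416854935 1686364322916
645661681611676801 56847341275472720
21765255267976208106775 1916323872709821068284

√129 = [11; 2,1,3,1,6,1,3,1,2,22, …], period ℓ=10 (even) → k=9
i=0: a=11 ⇒ p=11, q=1
i=1: a=2 ⇒ p=23, q=2
…
i=3: a=3 ⇒ p=125, q=11
i=4: a=1 ⇒ p=159, q=14
…
i=6: a=1 ⇒ p=1238, q=109
…
i=8: a=1 ⇒ p=6031, q=531
i=9: a=2 ⇒ p=16855, q=1484
fundamental: x₁=16855, y₁=1484  (since 284091025 − 129·2202256 = 1)
(16855+1484√129)^2 = 568182049 + 50025640√129
(16855+1484√129)^3 = 19153416854935 + 1686364322916√129
(16855+1484√129)^4 = 645661681611676801 + 56847341275472720√129
(16855+1484√129)^5 = 21765255267976208106775 + 1916323872709821068284√129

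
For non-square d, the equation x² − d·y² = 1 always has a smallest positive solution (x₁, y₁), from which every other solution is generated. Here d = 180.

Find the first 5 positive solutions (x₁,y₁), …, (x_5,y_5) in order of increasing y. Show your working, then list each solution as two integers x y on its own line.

161 12
51841 3864
16692641 1244196
5374978561 400627248
1730726404001 129000729660

[13; 2,2,2,26] for √180; ℓ=4 ⇒ convergent index 3
k=0  a_k=13  p_k/q_k = 13/1
k=1  a_k=2  p_k/q_k = 27/2
k=2  a_k=2  p_k/q_k = 67/5
k=3  a_k=2  p_k/q_k = 161/12
(x₁, y₁) = (161, 12);  161² − 180·12² = 1 ✓
(161+12√180)^2 = 51841 + 3864√180
(161+12√180)^3 = 16692641 + 1244196√180
(161+12√180)^4 = 5374978561 + 400627248√180
(161+12√180)^5 = 1730726404001 + 129000729660√180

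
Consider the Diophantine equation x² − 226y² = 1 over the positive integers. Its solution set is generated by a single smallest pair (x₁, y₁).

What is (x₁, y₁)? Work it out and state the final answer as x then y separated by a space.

√226 → a₀=15, period (30); ℓ=1 odd so k=1
a_0=15:  p_0=15·1+0=15,  q_0=15·0+1=1
a_1=30:  p_1=30·15+1=451,  q_1=30·1+0=30
(x₁, y₁) = (451, 30);  451² − 226·30² = 1 ✓

451 30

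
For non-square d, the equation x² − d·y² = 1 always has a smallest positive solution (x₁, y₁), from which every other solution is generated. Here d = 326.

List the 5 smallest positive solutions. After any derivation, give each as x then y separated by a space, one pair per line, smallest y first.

325 18
211249 11700
137311525 7604982
89252280001 4943226600
58013844689125 3213089685018

√326 = [18; 18,36, …], period ℓ=2 (even) → k=1
i=0: a=18 ⇒ p=18, q=1
i=1: a=18 ⇒ p=325, q=18
fundamental: x₁=325, y₁=18  (since 105625 − 326·324 = 1)
(x_2, y_2) = (325·325 + 326·18·18, 325·18 + 18·325) = (211249, 11700)
(x_3, y_3) = (325·211249 + 326·18·11700, 325·11700 + 18·211249) = (137311525, 7604982)
(x_4, y_4) = (325·137311525 + 326·18·7604982, 325·7604982 + 18·137311525) = (89252280001, 4943226600)
(x_5, y_5) = (325·89252280001 + 326·18·4943226600, 325·4943226600 + 18·89252280001) = (58013844689125, 3213089685018)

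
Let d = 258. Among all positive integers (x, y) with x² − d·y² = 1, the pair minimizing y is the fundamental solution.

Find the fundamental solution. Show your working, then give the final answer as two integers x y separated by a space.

257 16

√258 = [16; 16,32, …], period ℓ=2 (even) → k=1
a_0=16:  p_0=16·1+0=16,  q_0=16·0+1=1
a_1=16:  p_1=16·16+1=257,  q_1=16·1+0=16
→ (257, 16).  Check: 257²=66049, 258·16²=66048, difference 1.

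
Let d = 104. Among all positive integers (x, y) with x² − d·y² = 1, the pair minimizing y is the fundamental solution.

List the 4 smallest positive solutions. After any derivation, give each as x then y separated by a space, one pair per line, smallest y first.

51 5
5201 510
530451 52015
54100801 5305020

[10; 5,20] for √104; ℓ=2 ⇒ convergent index 1
step 0: (10, 1)  from 10·(1,0) + (0,1)
step 1: (51, 5)  from 5·(10,1) + (1,0)
(x₁, y₁) = (51, 5);  51² − 104·5² = 1 ✓
(x_2, y_2) = (51·51 + 104·5·5, 51·5 + 5·51) = (5201, 510)
(x_3, y_3) = (51·5201 + 104·5·510, 51·510 + 5·5201) = (530451, 52015)
(x_4, y_4) = (51·530451 + 104·5·52015, 51·52015 + 5·530451) = (54100801, 5305020)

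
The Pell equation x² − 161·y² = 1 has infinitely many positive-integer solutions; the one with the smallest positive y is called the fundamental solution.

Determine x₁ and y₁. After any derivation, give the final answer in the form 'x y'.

[12; 1,2,4,1,2,1,4,2,1,24] for √161; ℓ=10 ⇒ convergent index 9
k=0  a_k=12  p_k/q_k = 12/1
k=1  a_k=1  p_k/q_k = 13/1
k=2  a_k=2  p_k/q_k = 38/3
k=3  a_k=4  p_k/q_k = 165/13
k=4  a_k=1  p_k/q_k = 203/16
k=5  a_k=2  p_k/q_k = 571/45
k=6  a_k=1  p_k/q_k = 774/61
…
k=8  a_k=2  p_k/q_k = 8108/639
k=9  a_k=1  p_k/q_k = 11775/928
(x₁, y₁) = (11775, 928);  11775² − 161·928² = 1 ✓

11775 928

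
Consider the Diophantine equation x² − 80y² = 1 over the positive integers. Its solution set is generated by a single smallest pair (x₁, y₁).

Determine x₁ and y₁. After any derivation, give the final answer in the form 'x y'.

[8; 1,16] for √80; ℓ=2 ⇒ convergent index 1
a_0=8:  p_0=8·1+0=8,  q_0=8·0+1=1
a_1=1:  p_1=1·8+1=9,  q_1=1·1+0=1
fundamental: x₁=9, y₁=1  (since 81 − 80·1 = 1)

9 1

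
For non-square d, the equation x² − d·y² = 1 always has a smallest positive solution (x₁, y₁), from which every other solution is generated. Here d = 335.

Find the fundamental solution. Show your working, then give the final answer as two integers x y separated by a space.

604 33

√335 → a₀=18, period (3,3,3,36); ℓ=4 even so k=3
step 0: (18, 1)  from 18·(1,0) + (0,1)
…
step 2: (183, 10)  from 3·(55,3) + (18,1)
step 3: (604, 33)  from 3·(183,10) + (55,3)
fundamental: x₁=604, y₁=33  (since 364816 − 335·1089 = 1)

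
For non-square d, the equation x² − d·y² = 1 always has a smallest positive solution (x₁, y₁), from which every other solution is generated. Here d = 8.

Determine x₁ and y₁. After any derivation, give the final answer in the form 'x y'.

d=8: √d = [2; 1,4] (ℓ=2, even), read p_1/q_1
k=0  a_k=2  p_k/q_k = 2/1
k=1  a_k=1  p_k/q_k = 3/1
(x₁, y₁) = (3, 1);  3² − 8·1² = 1 ✓

3 1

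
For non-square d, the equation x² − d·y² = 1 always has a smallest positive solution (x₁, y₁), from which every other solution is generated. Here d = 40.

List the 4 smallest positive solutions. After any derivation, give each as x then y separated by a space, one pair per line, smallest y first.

19 3
721 114
27379 4329
1039681 164388

√40 = [6; 3,12, …], period ℓ=2 (even) → k=1
a_0=6:  p_0=6·1+0=6,  q_0=6·0+1=1
a_1=3:  p_1=3·6+1=19,  q_1=3·1+0=3
→ (19, 3).  Check: 19²=361, 40·3²=360, difference 1.
n=2: (19,3)∘(19,3) = (19·19+40·3·3, 19·3+3·19) = (721,114)
n=3: (721,114)∘(19,3) = (19·721+40·3·114, 19·114+3·721) = (27379,4329)
n=4: (27379,4329)∘(19,3) = (19·27379+40·3·4329, 19·4329+3·27379) = (1039681,164388)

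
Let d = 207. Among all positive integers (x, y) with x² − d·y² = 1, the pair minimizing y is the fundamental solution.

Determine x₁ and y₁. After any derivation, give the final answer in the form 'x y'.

√207 = [14; 2,1,1,2,1,1,2,28, …], period ℓ=8 (even) → k=7
k=0  a_k=14  p_k/q_k = 14/1
k=1  a_k=2  p_k/q_k = 29/2
…
k=3  a_k=1  p_k/q_k = 72/5
…
k=5  a_k=1  p_k/q_k = 259/18
k=6  a_k=1  p_k/q_k = 446/31
k=7  a_k=2  p_k/q_k = 1151/80
(x₁, y₁) = (1151, 80);  1151² − 207·80² = 1 ✓

1151 80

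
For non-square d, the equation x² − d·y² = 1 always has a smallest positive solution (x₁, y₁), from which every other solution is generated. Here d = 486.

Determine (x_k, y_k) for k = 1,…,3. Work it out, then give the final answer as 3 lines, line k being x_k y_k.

[22; 22,44] for √486; ℓ=2 ⇒ convergent index 1
a_0=22:  p_0=22·1+0=22,  q_0=22·0+1=1
a_1=22:  p_1=22·22+1=485,  q_1=22·1+0=22
(x₁, y₁) = (485, 22);  485² − 486·22² = 1 ✓
n=2: (485,22)∘(485,22) = (485·485+486·22·22, 485·22+22·485) = (470449,21340)
n=3: (470449,21340)∘(485,22) = (485·470449+486·22·21340, 485·21340+22·470449) = (456335045,20699778)

485 22
470449 21340
456335045 20699778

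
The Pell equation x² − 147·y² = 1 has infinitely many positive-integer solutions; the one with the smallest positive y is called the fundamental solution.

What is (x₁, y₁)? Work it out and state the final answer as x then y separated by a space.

√147 → a₀=12, period (8,24); ℓ=2 even so k=1
a_0=12:  p_0=12·1+0=12,  q_0=12·0+1=1
a_1=8:  p_1=8·12+1=97,  q_1=8·1+0=8
fundamental: x₁=97, y₁=8  (since 9409 − 147·64 = 1)

97 8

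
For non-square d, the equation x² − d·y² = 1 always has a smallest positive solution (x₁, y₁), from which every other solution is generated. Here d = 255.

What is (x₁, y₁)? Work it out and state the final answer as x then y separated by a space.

16 1

√255 → a₀=15, period (1,30); ℓ=2 even so k=1
k=0  a_k=15  p_k/q_k = 15/1
k=1  a_k=1  p_k/q_k = 16/1
(x₁, y₁) = (16, 1);  16² − 255·1² = 1 ✓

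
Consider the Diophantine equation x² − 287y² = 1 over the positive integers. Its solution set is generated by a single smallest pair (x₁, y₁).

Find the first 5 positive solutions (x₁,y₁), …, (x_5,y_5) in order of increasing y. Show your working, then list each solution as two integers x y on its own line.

d=287: √d = [16; 1,15,1,32] (ℓ=4, even), read p_3/q_3
k=0  a_k=16  p_k/q_k = 16/1
…
k=2  a_k=15  p_k/q_k = 271/16
k=3  a_k=1  p_k/q_k = 288/17
fundamental: x₁=288, y₁=17  (since 82944 − 287·289 = 1)
(288+17√287)^2 = 165887 + 9792√287
(288+17√287)^3 = 95550624 + 5640175√287
(288+17√287)^4 = 55036993537 + 3248731008√287
(288+17√287)^5 = 31701212726688 + 1871263420433√287

288 17
165887 9792
95550624 5640175
55036993537 3248731008
31701212726688 1871263420433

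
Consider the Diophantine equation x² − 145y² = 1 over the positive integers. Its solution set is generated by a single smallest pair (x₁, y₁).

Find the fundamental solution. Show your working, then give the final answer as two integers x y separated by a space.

289 24

√145 → a₀=12, period (24); ℓ=1 odd so k=1
k=0  a_k=12  p_k/q_k = 12/1
k=1  a_k=24  p_k/q_k = 289/24
(x₁, y₁) = (289, 24);  289² − 145·24² = 1 ✓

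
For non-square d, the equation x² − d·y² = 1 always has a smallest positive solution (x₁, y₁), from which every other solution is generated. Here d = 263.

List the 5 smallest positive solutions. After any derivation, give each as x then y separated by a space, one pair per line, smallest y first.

√263 = [16; 4,1,1,1,1,15,1,1,1,1,4,32, …], period ℓ=12 (even) → k=11
k=0  a_k=16  p_k/q_k = 16/1
…
k=2  a_k=1  p_k/q_k = 81/5
k=3  a_k=1  p_k/q_k = 146/9
k=4  a_k=1  p_k/q_k = 227/14
k=5  a_k=1  p_k/q_k = 373/23
k=6  a_k=15  p_k/q_k = 5822/359
k=7  a_k=1  p_k/q_k = 6195/382
…
k=9  a_k=1  p_k/q_k = 18212/1123
k=10  a_k=1  p_k/q_k = 30229/1864
k=11  a_k=4  p_k/q_k = 139128/8579
(x₁, y₁) = (139128, 8579);  139128² − 263·8579² = 1 ✓
(x_2, y_2) = (139128·139128 + 263·8579·8579, 139128·8579 + 8579·139128) = (38713200767, 2387158224)
(x_3, y_3) = (139128·38713200767 + 263·8579·2387158224, 139128·2387158224 + 8579·38713200767) = (10772180392483224, 664241098768765)
(x_4, y_4) = (139128·10772180392483224 + 263·8579·664241098768765, 139128·664241098768765 + 8579·10772180392483224) = (2997423827252098776577, 184829071176614315616)
(x_5, y_5) = (139128·2997423827252098776577 + 263·8579·184829071176614315616, 139128·184829071176614315616 + 8579·2997423827252098776577) = (834051164465087816782726488, 51429798028655751907276931)

139128 8579
38713200767 2387158224
10772180392483224 664241098768765
2997423827252098776577 184829071176614315616
834051164465087816782726488 51429798028655751907276931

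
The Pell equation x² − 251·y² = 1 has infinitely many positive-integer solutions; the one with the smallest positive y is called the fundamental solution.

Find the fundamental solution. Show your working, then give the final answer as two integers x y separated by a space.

√251 → a₀=15, period (1,5,2,1,2,…,5,1,30); ℓ=14 even so k=13
k=0  a_k=15  p_k/q_k = 15/1
k=1  a_k=1  p_k/q_k = 16/1
k=2  a_k=5  p_k/q_k = 95/6
k=3  a_k=2  p_k/q_k = 206/13
k=4  a_k=1  p_k/q_k = 301/19
k=5  a_k=2  p_k/q_k = 808/51
…
k=7  a_k=15  p_k/q_k = 29563/1866
…
k=9  a_k=2  p_k/q_k = 151649/9572
k=10  a_k=1  p_k/q_k = 212692/13425
k=11  a_k=2  p_k/q_k = 577033/36422
k=12  a_k=5  p_k/q_k = 3097857/195535
k=13  a_k=1  p_k/q_k = 3674890/231957
(x₁, y₁) = (3674890, 231957);  3674890² − 251·231957² = 1 ✓

3674890 231957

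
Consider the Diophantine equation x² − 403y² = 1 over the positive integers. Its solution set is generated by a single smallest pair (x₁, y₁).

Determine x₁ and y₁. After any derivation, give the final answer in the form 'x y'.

669878 33369

√403 → a₀=20, period (13,2,1,3,1,3,1,2,13,40); ℓ=10 even so k=9
k=0  a_k=20  p_k/q_k = 20/1
…
k=2  a_k=2  p_k/q_k = 542/27
…
k=6  a_k=3  p_k/q_k = 14213/708
…
k=8  a_k=2  p_k/q_k = 50147/2498
k=9  a_k=13  p_k/q_k = 669878/33369
(x₁, y₁) = (669878, 33369);  669878² − 403·33369² = 1 ✓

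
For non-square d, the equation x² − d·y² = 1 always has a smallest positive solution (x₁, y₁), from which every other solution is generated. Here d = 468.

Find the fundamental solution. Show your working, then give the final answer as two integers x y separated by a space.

√468 = [21; 1,1,1,2,1,1,1,42, …], period ℓ=8 (even) → k=7
k=0  a_k=21  p_k/q_k = 21/1
k=1  a_k=1  p_k/q_k = 22/1
…
k=6  a_k=1  p_k/q_k = 411/19
k=7  a_k=1  p_k/q_k = 649/30
→ (649, 30).  Check: 649²=421201, 468·30²=421200, difference 1.

649 30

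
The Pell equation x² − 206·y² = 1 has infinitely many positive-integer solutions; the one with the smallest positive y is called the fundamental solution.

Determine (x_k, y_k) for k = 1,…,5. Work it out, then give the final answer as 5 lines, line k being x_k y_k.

√206 = [14; 2,1,5,14,5,1,2,28, …], period ℓ=8 (even) → k=7
a_0=14:  p_0=14·1+0=14,  q_0=14·0+1=1
a_1=2:  p_1=2·14+1=29,  q_1=2·1+0=2
…
a_3=5:  p_3=5·43+29=244,  q_3=5·3+2=17
a_4=14:  p_4=14·244+43=3459,  q_4=14·17+3=241
a_5=5:  p_5=5·3459+244=17539,  q_5=5·241+17=1222
a_6=1:  p_6=1·17539+3459=20998,  q_6=1·1222+241=1463
a_7=2:  p_7=2·20998+17539=59535,  q_7=2·1463+1222=4148
fundamental: x₁=59535, y₁=4148  (since 3544416225 − 206·17205904 = 1)
n=2: (59535,4148)∘(59535,4148) = (59535·59535+206·4148·4148, 59535·4148+4148·59535) = (7088832449,493902360)
n=3: (7088832449,493902360)∘(59535,4148) = (59535·7088832449+206·4148·493902360, 59535·493902360+4148·7088832449) = (844067279642895,58808954001052)
n=4: (844067279642895,58808954001052)∘(59535,4148) = (59535·844067279642895+206·4148·58808954001052, 59535·58808954001052+4148·844067279642895) = (100503090979990675201,7002382152411359280)
n=5: (100503090979990675201,7002382152411359280)∘(59535,4148) = (59535·100503090979990675201+206·4148·7002382152411359280, 59535·7002382152411359280+4148·100503090979990675201) = (11966903042143422416540175,833773642828811595468548)

59535 4148
7088832449 493902360
844067279642895 58808954001052
100503090979990675201 7002382152411359280
11966903042143422416540175 833773642828811595468548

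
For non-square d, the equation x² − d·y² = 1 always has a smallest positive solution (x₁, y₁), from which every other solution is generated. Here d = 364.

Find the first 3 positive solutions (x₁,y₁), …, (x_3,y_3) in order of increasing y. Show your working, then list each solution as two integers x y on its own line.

4954951 259710
49103078824801 2573700648420
486606699052048124551 25505121203178395130

[19; 12,1,2,3,1,8,1,3,2,1,12,38] for √364; ℓ=12 ⇒ convergent index 11
a_0=19:  p_0=19·1+0=19,  q_0=19·0+1=1
…
a_2=1:  p_2=1·229+19=248,  q_2=1·12+1=13
…
a_5=1:  p_5=1·2423+725=3148,  q_5=1·127+38=165
a_6=8:  p_6=8·3148+2423=27607,  q_6=8·165+127=1447
a_7=1:  p_7=1·27607+3148=30755,  q_7=1·1447+165=1612
a_8=3:  p_8=3·30755+27607=119872,  q_8=3·1612+1447=6283
a_9=2:  p_9=2·119872+30755=270499,  q_9=2·6283+1612=14178
a_10=1:  p_10=1·270499+119872=390371,  q_10=1·14178+6283=20461
a_11=12:  p_11=12·390371+270499=4954951,  q_11=12·20461+14178=259710
→ (4954951, 259710).  Check: 4954951²=24551539412401, 364·259710²=24551539412400, difference 1.
n=2: (4954951,259710)∘(4954951,259710) = (4954951·4954951+364·259710·259710, 4954951·259710+259710·4954951) = (49103078824801,2573700648420)
n=3: (49103078824801,2573700648420)∘(4954951,259710) = (4954951·49103078824801+364·259710·2573700648420, 4954951·2573700648420+259710·49103078824801) = (486606699052048124551,25505121203178395130)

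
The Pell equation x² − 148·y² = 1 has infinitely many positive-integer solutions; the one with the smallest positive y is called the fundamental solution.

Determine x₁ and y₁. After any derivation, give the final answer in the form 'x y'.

√148 → a₀=12, period (6,24); ℓ=2 even so k=1
k=0  a_k=12  p_k/q_k = 12/1
k=1  a_k=6  p_k/q_k = 73/6
→ (73, 6).  Check: 73²=5329, 148·6²=5328, difference 1.

73 6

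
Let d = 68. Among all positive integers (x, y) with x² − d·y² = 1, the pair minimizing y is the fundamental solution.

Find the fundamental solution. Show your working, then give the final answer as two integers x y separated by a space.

√68 = [8; 4,16, …], period ℓ=2 (even) → k=1
a_0=8:  p_0=8·1+0=8,  q_0=8·0+1=1
a_1=4:  p_1=4·8+1=33,  q_1=4·1+0=4
(x₁, y₁) = (33, 4);  33² − 68·4² = 1 ✓

33 4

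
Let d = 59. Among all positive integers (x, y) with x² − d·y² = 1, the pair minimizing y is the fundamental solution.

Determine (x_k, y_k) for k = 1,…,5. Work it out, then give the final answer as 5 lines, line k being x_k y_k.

530 69
561799 73140
595506410 77528331
631236232801 82179957720
669109811262650 87110677654869

d=59: √d = [7; 1,2,7,2,1,14] (ℓ=6, even), read p_5/q_5
a_0=7:  p_0=7·1+0=7,  q_0=7·0+1=1
a_1=1:  p_1=1·7+1=8,  q_1=1·1+0=1
a_2=2:  p_2=2·8+7=23,  q_2=2·1+1=3
a_3=7:  p_3=7·23+8=169,  q_3=7·3+1=22
a_4=2:  p_4=2·169+23=361,  q_4=2·22+3=47
a_5=1:  p_5=1·361+169=530,  q_5=1·47+22=69
fundamental: x₁=530, y₁=69  (since 280900 − 59·4761 = 1)
(530+69√59)^2 = 561799 + 73140√59
(530+69√59)^3 = 595506410 + 77528331√59
(530+69√59)^4 = 631236232801 + 82179957720√59
(530+69√59)^5 = 669109811262650 + 87110677654869√59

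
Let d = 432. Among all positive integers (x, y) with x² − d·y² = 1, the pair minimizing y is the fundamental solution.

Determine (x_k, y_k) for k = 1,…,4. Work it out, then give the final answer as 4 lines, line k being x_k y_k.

1351 65
3650401 175630
9863382151 474552195
26650854921601 1282239855260

√432 = [20; 1,3,1,1,1,3,1,40, …], period ℓ=8 (even) → k=7
step 0: (20, 1)  from 20·(1,0) + (0,1)
…
step 4: (187, 9)  from 1·(104,5) + (83,4)
…
step 6: (1060, 51)  from 3·(291,14) + (187,9)
step 7: (1351, 65)  from 1·(1060,51) + (291,14)
→ (1351, 65).  Check: 1351²=1825201, 432·65²=1825200, difference 1.
n=2: (1351,65)∘(1351,65) = (1351·1351+432·65·65, 1351·65+65·1351) = (3650401,175630)
n=3: (3650401,175630)∘(1351,65) = (1351·3650401+432·65·175630, 1351·175630+65·3650401) = (9863382151,474552195)
n=4: (9863382151,474552195)∘(1351,65) = (1351·9863382151+432·65·474552195, 1351·474552195+65·9863382151) = (26650854921601,1282239855260)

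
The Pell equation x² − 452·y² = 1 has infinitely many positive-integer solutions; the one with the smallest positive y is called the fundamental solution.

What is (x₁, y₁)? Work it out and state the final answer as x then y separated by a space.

1204353 56648

d=452: √d = [21; 3,1,5,3,10,3,5,1,3,42] (ℓ=10, even), read p_9/q_9
step 0: (21, 1)  from 21·(1,0) + (0,1)
…
step 3: (489, 23)  from 5·(85,4) + (64,3)
…
step 5: (16009, 753)  from 10·(1552,73) + (489,23)
step 6: (49579, 2332)  from 3·(16009,753) + (1552,73)
step 7: (263904, 12413)  from 5·(49579,2332) + (16009,753)
step 8: (313483, 14745)  from 1·(263904,12413) + (49579,2332)
step 9: (1204353, 56648)  from 3·(313483,14745) + (263904,12413)
→ (1204353, 56648).  Check: 1204353²=1450466148609, 452·56648²=1450466148608, difference 1.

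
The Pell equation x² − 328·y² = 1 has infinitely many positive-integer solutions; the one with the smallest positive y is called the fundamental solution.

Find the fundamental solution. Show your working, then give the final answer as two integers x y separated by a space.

√328 = [18; 9,36, …], period ℓ=2 (even) → k=1
a_0=18:  p_0=18·1+0=18,  q_0=18·0+1=1
a_1=9:  p_1=9·18+1=163,  q_1=9·1+0=9
fundamental: x₁=163, y₁=9  (since 26569 − 328·81 = 1)

163 9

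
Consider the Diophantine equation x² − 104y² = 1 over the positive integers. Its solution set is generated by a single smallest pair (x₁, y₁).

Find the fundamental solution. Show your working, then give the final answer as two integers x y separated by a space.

d=104: √d = [10; 5,20] (ℓ=2, even), read p_1/q_1
k=0  a_k=10  p_k/q_k = 10/1
k=1  a_k=5  p_k/q_k = 51/5
→ (51, 5).  Check: 51²=2601, 104·5²=2600, difference 1.

51 5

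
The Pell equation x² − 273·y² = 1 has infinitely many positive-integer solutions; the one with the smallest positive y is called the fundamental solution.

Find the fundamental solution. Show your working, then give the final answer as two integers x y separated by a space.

727 44

√273 = [16; 1,1,10,1,1,32, …], period ℓ=6 (even) → k=5
step 0: (16, 1)  from 16·(1,0) + (0,1)
step 1: (17, 1)  from 1·(16,1) + (1,0)
step 2: (33, 2)  from 1·(17,1) + (16,1)
step 3: (347, 21)  from 10·(33,2) + (17,1)
step 4: (380, 23)  from 1·(347,21) + (33,2)
step 5: (727, 44)  from 1·(380,23) + (347,21)
fundamental: x₁=727, y₁=44  (since 528529 − 273·1936 = 1)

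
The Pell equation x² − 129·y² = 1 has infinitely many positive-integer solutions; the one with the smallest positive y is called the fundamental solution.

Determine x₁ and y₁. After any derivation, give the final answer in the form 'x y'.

16855 1484

√129 = [11; 2,1,3,1,6,1,3,1,2,22, …], period ℓ=10 (even) → k=9
step 0: (11, 1)  from 11·(1,0) + (0,1)
step 1: (23, 2)  from 2·(11,1) + (1,0)
step 2: (34, 3)  from 1·(23,2) + (11,1)
…
step 4: (159, 14)  from 1·(125,11) + (34,3)
step 5: (1079, 95)  from 6·(159,14) + (125,11)
…
step 7: (4793, 422)  from 3·(1238,109) + (1079,95)
step 8: (6031, 531)  from 1·(4793,422) + (1238,109)
step 9: (16855, 1484)  from 2·(6031,531) + (4793,422)
→ (16855, 1484).  Check: 16855²=284091025, 129·1484²=284091024, difference 1.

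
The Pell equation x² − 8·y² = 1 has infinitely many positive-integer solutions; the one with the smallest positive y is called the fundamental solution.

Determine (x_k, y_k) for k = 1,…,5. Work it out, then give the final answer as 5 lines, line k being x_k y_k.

[2; 1,4] for √8; ℓ=2 ⇒ convergent index 1
step 0: (2, 1)  from 2·(1,0) + (0,1)
step 1: (3, 1)  from 1·(2,1) + (1,0)
fundamental: x₁=3, y₁=1  (since 9 − 8·1 = 1)
k=2:  x_2 = 3·3+8·1·1 = 17,  y_2 = 3·1+1·3 = 6
k=3:  x_3 = 3·17+8·1·6 = 99,  y_3 = 3·6+1·17 = 35
k=4:  x_4 = 3·99+8·1·35 = 577,  y_4 = 3·35+1·99 = 204
k=5:  x_5 = 3·577+8·1·204 = 3363,  y_5 = 3·204+1·577 = 1189

3 1
17 6
99 35
577 204
3363 1189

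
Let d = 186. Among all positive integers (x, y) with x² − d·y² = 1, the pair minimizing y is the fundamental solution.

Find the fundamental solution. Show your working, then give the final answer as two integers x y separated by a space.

√186 = [13; 1,1,1,3,4,3,1,1,1,26, …], period ℓ=10 (even) → k=9
a_0=13:  p_0=13·1+0=13,  q_0=13·0+1=1
a_1=1:  p_1=1·13+1=14,  q_1=1·1+0=1
a_2=1:  p_2=1·14+13=27,  q_2=1·1+1=2
…
a_4=3:  p_4=3·41+27=150,  q_4=3·3+2=11
a_5=4:  p_5=4·150+41=641,  q_5=4·11+3=47
a_6=3:  p_6=3·641+150=2073,  q_6=3·47+11=152
a_7=1:  p_7=1·2073+641=2714,  q_7=1·152+47=199
a_8=1:  p_8=1·2714+2073=4787,  q_8=1·199+152=351
a_9=1:  p_9=1·4787+2714=7501,  q_9=1·351+199=550
fundamental: x₁=7501, y₁=550  (since 56265001 − 186·302500 = 1)

7501 550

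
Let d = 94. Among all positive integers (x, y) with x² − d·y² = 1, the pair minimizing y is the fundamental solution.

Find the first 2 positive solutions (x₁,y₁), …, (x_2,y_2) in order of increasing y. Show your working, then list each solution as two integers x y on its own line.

2143295 221064
9187426914049 947610731760

[9; 1,2,3,1,1,…,2,1,18] for √94; ℓ=16 ⇒ convergent index 15
a_0=9:  p_0=9·1+0=9,  q_0=9·0+1=1
…
a_2=2:  p_2=2·10+9=29,  q_2=2·1+1=3
a_3=3:  p_3=3·29+10=97,  q_3=3·3+1=10
a_4=1:  p_4=1·97+29=126,  q_4=1·10+3=13
a_5=1:  p_5=1·126+97=223,  q_5=1·13+10=23
a_6=5:  p_6=5·223+126=1241,  q_6=5·23+13=128
a_7=1:  p_7=1·1241+223=1464,  q_7=1·128+23=151
…
a_9=1:  p_9=1·12953+1464=14417,  q_9=1·1336+151=1487
a_10=5:  p_10=5·14417+12953=85038,  q_10=5·1487+1336=8771
…
a_12=1:  p_12=1·99455+85038=184493,  q_12=1·10258+8771=19029
a_13=3:  p_13=3·184493+99455=652934,  q_13=3·19029+10258=67345
a_14=2:  p_14=2·652934+184493=1490361,  q_14=2·67345+19029=153719
a_15=1:  p_15=1·1490361+652934=2143295,  q_15=1·153719+67345=221064
fundamental: x₁=2143295, y₁=221064  (since 4593713457025 − 94·48869292096 = 1)
(2143295+221064√94)^2 = 9187426914049 + 947610731760√94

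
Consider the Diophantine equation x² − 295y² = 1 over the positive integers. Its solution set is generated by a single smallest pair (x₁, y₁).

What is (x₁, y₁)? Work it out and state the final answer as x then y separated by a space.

2024999 117900

[17; 5,1,2,3,2,6,2,3,2,1,5,34] for √295; ℓ=12 ⇒ convergent index 11
step 0: (17, 1)  from 17·(1,0) + (0,1)
step 1: (86, 5)  from 5·(17,1) + (1,0)
…
step 6: (14479, 843)  from 6·(2250,131) + (979,57)
…
step 9: (247414, 14405)  from 2·(108103,6294) + (31208,1817)
step 10: (355517, 20699)  from 1·(247414,14405) + (108103,6294)
step 11: (2024999, 117900)  from 5·(355517,20699) + (247414,14405)
→ (2024999, 117900).  Check: 2024999²=4100620950001, 295·117900²=4100620950000, difference 1.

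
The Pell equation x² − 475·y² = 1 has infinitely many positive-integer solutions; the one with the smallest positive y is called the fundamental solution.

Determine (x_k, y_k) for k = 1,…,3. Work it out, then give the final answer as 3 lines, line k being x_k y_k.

√475 = [21; 1,3,1,6,2,6,1,3,1,42, …], period ℓ=10 (even) → k=9
a_0=21:  p_0=21·1+0=21,  q_0=21·0+1=1
a_1=1:  p_1=1·21+1=22,  q_1=1·1+0=1
a_2=3:  p_2=3·22+21=87,  q_2=3·1+1=4
a_3=1:  p_3=1·87+22=109,  q_3=1·4+1=5
…
a_6=6:  p_6=6·1591+741=10287,  q_6=6·73+34=472
a_7=1:  p_7=1·10287+1591=11878,  q_7=1·472+73=545
a_8=3:  p_8=3·11878+10287=45921,  q_8=3·545+472=2107
a_9=1:  p_9=1·45921+11878=57799,  q_9=1·2107+545=2652
(x₁, y₁) = (57799, 2652);  57799² − 475·2652² = 1 ✓
(x_2, y_2) = (57799·57799 + 475·2652·2652, 57799·2652 + 2652·57799) = (6681448801, 306565896)
(x_3, y_3) = (57799·6681448801 + 475·2652·306565896, 57799·306565896 + 2652·6681448801) = (772362118440199, 35438404443156)

57799 2652
6681448801 306565896
772362118440199 35438404443156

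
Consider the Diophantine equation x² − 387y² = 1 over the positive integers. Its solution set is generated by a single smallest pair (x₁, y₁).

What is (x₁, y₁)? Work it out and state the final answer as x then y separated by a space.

d=387: √d = [19; 1,2,19,2,1,38] (ℓ=6, even), read p_5/q_5
a_0=19:  p_0=19·1+0=19,  q_0=19·0+1=1
…
a_4=2:  p_4=2·1141+59=2341,  q_4=2·58+3=119
a_5=1:  p_5=1·2341+1141=3482,  q_5=1·119+58=177
(x₁, y₁) = (3482, 177);  3482² − 387·177² = 1 ✓

3482 177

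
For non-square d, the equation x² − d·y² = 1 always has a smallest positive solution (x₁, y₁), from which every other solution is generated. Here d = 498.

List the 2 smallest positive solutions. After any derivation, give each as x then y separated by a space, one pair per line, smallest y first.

√498 → a₀=22, period (3,6,22,6,3,44); ℓ=6 even so k=5
a_0=22:  p_0=22·1+0=22,  q_0=22·0+1=1
a_1=3:  p_1=3·22+1=67,  q_1=3·1+0=3
a_2=6:  p_2=6·67+22=424,  q_2=6·3+1=19
…
a_4=6:  p_4=6·9395+424=56794,  q_4=6·421+19=2545
a_5=3:  p_5=3·56794+9395=179777,  q_5=3·2545+421=8056
(x₁, y₁) = (179777, 8056);  179777² − 498·8056² = 1 ✓
n=2: (179777,8056)∘(179777,8056) = (179777·179777+498·8056·8056, 179777·8056+8056·179777) = (64639539457,2896567024)

179777 8056
64639539457 2896567024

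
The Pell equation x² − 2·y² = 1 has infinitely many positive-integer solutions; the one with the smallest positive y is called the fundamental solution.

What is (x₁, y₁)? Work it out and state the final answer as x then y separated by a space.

[1; 2] for √2; ℓ=1 ⇒ convergent index 1
i=0: a=1 ⇒ p=1, q=1
i=1: a=2 ⇒ p=3, q=2
(x₁, y₁) = (3, 2);  3² − 2·2² = 1 ✓

3 2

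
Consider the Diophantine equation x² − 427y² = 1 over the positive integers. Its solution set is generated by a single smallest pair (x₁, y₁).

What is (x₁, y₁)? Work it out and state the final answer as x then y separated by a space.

√427 → a₀=20, period (1,1,1,40); ℓ=4 even so k=3
step 0: (20, 1)  from 20·(1,0) + (0,1)
step 1: (21, 1)  from 1·(20,1) + (1,0)
step 2: (41, 2)  from 1·(21,1) + (20,1)
step 3: (62, 3)  from 1·(41,2) + (21,1)
fundamental: x₁=62, y₁=3  (since 3844 − 427·9 = 1)

62 3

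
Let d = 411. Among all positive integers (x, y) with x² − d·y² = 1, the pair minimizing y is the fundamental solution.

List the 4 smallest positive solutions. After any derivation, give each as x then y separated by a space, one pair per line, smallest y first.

49730 2453
4946145799 243975380
491943661118810 24265791292347
48928716529930696801 2413475601692857240

√411 → a₀=20, period (3,1,1,1,19,1,1,1,3,40); ℓ=10 even so k=9
k=0  a_k=20  p_k/q_k = 20/1
k=1  a_k=3  p_k/q_k = 61/3
…
k=4  a_k=1  p_k/q_k = 223/11
…
k=8  a_k=1  p_k/q_k = 13583/670
k=9  a_k=3  p_k/q_k = 49730/2453
→ (49730, 2453).  Check: 49730²=2473072900, 411·2453²=2473072899, difference 1.
n=2: (49730,2453)∘(49730,2453) = (49730·49730+411·2453·2453, 49730·2453+2453·49730) = (4946145799,243975380)
n=3: (4946145799,243975380)∘(49730,2453) = (49730·4946145799+411·2453·243975380, 49730·243975380+2453·4946145799) = (491943661118810,24265791292347)
n=4: (491943661118810,24265791292347)∘(49730,2453) = (49730·491943661118810+411·2453·24265791292347, 49730·24265791292347+2453·491943661118810) = (48928716529930696801,2413475601692857240)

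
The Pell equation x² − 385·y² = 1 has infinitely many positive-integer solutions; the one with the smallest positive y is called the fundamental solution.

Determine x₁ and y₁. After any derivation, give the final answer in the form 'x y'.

d=385: √d = [19; 1,1,1,1,1,…,1,1,38] (ℓ=16, even), read p_15/q_15
step 0: (19, 1)  from 19·(1,0) + (0,1)
step 1: (20, 1)  from 1·(19,1) + (1,0)
step 2: (39, 2)  from 1·(20,1) + (19,1)
step 3: (59, 3)  from 1·(39,2) + (20,1)
step 4: (98, 5)  from 1·(59,3) + (39,2)
step 5: (157, 8)  from 1·(98,5) + (59,3)
…
step 7: (726, 37)  from 1·(569,29) + (157,8)
step 8: (2021, 103)  from 2·(726,37) + (569,29)
…
step 11: (13009, 663)  from 1·(10262,523) + (2747,140)
step 12: (23271, 1186)  from 1·(13009,663) + (10262,523)
step 13: (36280, 1849)  from 1·(23271,1186) + (13009,663)
step 14: (59551, 3035)  from 1·(36280,1849) + (23271,1186)
step 15: (95831, 4884)  from 1·(59551,3035) + (36280,1849)
(x₁, y₁) = (95831, 4884);  95831² − 385·4884² = 1 ✓

95831 4884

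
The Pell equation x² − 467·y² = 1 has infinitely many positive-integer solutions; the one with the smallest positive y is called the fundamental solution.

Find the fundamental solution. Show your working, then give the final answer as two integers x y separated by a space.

d=467: √d = [21; 1,1,1,1,3,…,1,1,42] (ℓ=14, even), read p_13/q_13
i=0: a=21 ⇒ p=21, q=1
i=1: a=1 ⇒ p=22, q=1
i=2: a=1 ⇒ p=43, q=2
i=3: a=1 ⇒ p=65, q=3
…
i=6: a=3 ⇒ p=1275, q=59
…
i=8: a=3 ⇒ p=82767, q=3830
…
i=10: a=1 ⇒ p=358232, q=16577
i=11: a=1 ⇒ p=633697, q=29324
i=12: a=1 ⇒ p=991929, q=45901
i=13: a=1 ⇒ p=1625626, q=75225
→ (1625626, 75225).  Check: 1625626²=2642659891876, 467·75225²=2642659891875, difference 1.

1625626 75225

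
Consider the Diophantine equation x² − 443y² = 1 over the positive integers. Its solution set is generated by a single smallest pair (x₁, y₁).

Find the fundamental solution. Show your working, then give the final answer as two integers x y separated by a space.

442 21

[21; 21,42] for √443; ℓ=2 ⇒ convergent index 1
step 0: (21, 1)  from 21·(1,0) + (0,1)
step 1: (442, 21)  from 21·(21,1) + (1,0)
→ (442, 21).  Check: 442²=195364, 443·21²=195363, difference 1.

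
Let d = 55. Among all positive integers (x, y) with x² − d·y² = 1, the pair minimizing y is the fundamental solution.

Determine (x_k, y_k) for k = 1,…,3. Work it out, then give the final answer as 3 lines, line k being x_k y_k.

√55 → a₀=7, period (2,2,2,14); ℓ=4 even so k=3
i=0: a=7 ⇒ p=7, q=1
i=1: a=2 ⇒ p=15, q=2
i=2: a=2 ⇒ p=37, q=5
i=3: a=2 ⇒ p=89, q=12
(x₁, y₁) = (89, 12);  89² − 55·12² = 1 ✓
(x_2, y_2) = (89·89 + 55·12·12, 89·12 + 12·89) = (15841, 2136)
(x_3, y_3) = (89·15841 + 55·12·2136, 89·2136 + 12·15841) = (2819609, 380196)

89 12
15841 2136
2819609 380196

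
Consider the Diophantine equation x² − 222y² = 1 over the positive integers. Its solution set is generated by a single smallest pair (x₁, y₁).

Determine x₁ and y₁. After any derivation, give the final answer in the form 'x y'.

149 10

[14; 1,8,1,28] for √222; ℓ=4 ⇒ convergent index 3
step 0: (14, 1)  from 14·(1,0) + (0,1)
step 1: (15, 1)  from 1·(14,1) + (1,0)
step 2: (134, 9)  from 8·(15,1) + (14,1)
step 3: (149, 10)  from 1·(134,9) + (15,1)
fundamental: x₁=149, y₁=10  (since 22201 − 222·100 = 1)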